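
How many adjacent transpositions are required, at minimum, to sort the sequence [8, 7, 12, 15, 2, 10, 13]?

Swaps: 8

Minimum adjacent swaps = number of inversions (each swap of adjacent out-of-order elements removes one inversion and no swap can remove more).
Count inversions — for each element, later elements that are smaller:
8: 7, 2 → 2
7: 2 → 1
12: 2, 10 → 2
15: 2, 10, 13 → 3
2: none → 0
10: none → 0
13: none → 0
Total inversions: 2 + 1 + 2 + 3 + 0 + 0 + 0 = 8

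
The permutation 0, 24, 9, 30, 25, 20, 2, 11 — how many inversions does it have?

14

Sweep left to right; for each value list the smaller values that follow it:
0: 0
24: 4
9: 1
30: 4
25: 3
20: 2
2: 0
11: 0
Sum: 0 + 4 + 1 + 4 + 3 + 2 + 0 + 0 = 14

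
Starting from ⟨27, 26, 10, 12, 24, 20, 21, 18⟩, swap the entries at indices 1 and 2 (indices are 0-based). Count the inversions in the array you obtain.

17

Positions 1 and 2 hold 26 and 10; after swapping, the array is [27, 10, 26, 12, 24, 20, 21, 18].
Count, for each position, how many later elements it exceeds:
27: 7
10: 0
26: 5
12: 0
24: 3
20: 1
21: 1
18: 0
Sum: 7 + 0 + 5 + 0 + 3 + 1 + 1 + 0 = 17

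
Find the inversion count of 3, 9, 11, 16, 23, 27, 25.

1 out-of-order pair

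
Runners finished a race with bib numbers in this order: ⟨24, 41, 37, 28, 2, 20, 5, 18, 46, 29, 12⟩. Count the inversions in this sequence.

32 inversions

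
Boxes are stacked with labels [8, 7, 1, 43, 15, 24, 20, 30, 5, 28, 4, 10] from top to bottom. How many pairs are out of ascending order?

For each element, count later entries that are smaller:
8: 4
7: 3
1: 0
43: 8
15: 3
24: 4
20: 3
30: 4
5: 1
28: 2
4: 0
10: 0
Sum: 4 + 3 + 0 + 8 + 3 + 4 + 3 + 4 + 1 + 2 + 0 + 0 = 32

32 out-of-order pairs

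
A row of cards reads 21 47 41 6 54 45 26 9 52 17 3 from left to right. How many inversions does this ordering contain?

34

Element-by-element contributions:
21 → 6, 9, 17, 3 → 4
47 → 41, 6, 45, 26, 9, 17, 3 → 7
41 → 6, 26, 9, 17, 3 → 5
6 → 3 → 1
54 → 45, 26, 9, 52, 17, 3 → 6
45 → 26, 9, 17, 3 → 4
26 → 9, 17, 3 → 3
9 → 3 → 1
52 → 17, 3 → 2
17 → 3 → 1
3 → none → 0
Sum: 4 + 7 + 5 + 1 + 6 + 4 + 3 + 1 + 2 + 1 + 0 = 34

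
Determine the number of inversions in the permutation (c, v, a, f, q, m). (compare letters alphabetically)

For each element, count later entries that are smaller:
c: 1
v: 4
a: 0
f: 0
q: 1
m: 0
Sum: 1 + 4 + 0 + 0 + 1 + 0 = 6

There are 6 inversions.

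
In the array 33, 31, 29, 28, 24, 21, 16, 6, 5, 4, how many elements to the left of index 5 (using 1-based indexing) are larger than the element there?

The element at index 5 is 24.
Elements before it: 33, 31, 29, 28
Those larger than 24: 33, 31, 29, 28

4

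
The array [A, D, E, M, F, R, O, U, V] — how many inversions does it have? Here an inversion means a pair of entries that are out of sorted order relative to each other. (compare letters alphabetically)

2 out-of-order pairs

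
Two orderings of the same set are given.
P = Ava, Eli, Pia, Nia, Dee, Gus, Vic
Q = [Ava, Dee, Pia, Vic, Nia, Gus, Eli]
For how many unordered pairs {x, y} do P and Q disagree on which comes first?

There are 9 disagreeing pairs.

Assign each item its position (1..7) in the first ordering, then rewrite the second ordering as that position sequence:
positions: Ava→1, Eli→2, Pia→3, Nia→4, Dee→5, Gus→6, Vic→7
second ordering as positions: [1, 5, 3, 7, 4, 6, 2]
Discordant pairs = inversions in this position sequence.
1: 0
5: 3, 4, 2 → 3
3: 2 → 1
7: 4, 6, 2 → 3
4: 2 → 1
6: 2 → 1
2: 0
Total: 0 + 3 + 1 + 3 + 1 + 1 + 0 = 9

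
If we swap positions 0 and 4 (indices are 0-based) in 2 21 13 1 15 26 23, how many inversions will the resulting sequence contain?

9 inversions

Positions 0 and 4 hold 2 and 15; after swapping, the array is [15, 21, 13, 1, 2, 26, 23].
Element-by-element contributions:
15 → 13, 1, 2 → 3
21 → 13, 1, 2 → 3
13 → 1, 2 → 2
1 → none → 0
2 → none → 0
26 → 23 → 1
23 → none → 0
Sum: 3 + 3 + 2 + 0 + 0 + 1 + 0 = 9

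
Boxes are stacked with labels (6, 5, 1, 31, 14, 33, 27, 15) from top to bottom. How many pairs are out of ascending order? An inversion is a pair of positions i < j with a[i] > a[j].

9 inversions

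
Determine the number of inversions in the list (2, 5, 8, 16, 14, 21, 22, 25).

1

Element-by-element contributions:
2 → none → 0
5 → none → 0
8 → none → 0
16 → 14 → 1
14 → none → 0
21 → none → 0
22 → none → 0
25 → none → 0
Sum: 0 + 0 + 0 + 1 + 0 + 0 + 0 + 0 = 1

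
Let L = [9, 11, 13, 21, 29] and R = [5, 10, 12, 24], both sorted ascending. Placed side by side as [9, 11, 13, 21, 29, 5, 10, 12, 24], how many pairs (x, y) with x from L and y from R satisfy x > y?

Cross-inversions: 13

Count, for every r in R, how many entries of L exceed r:
r = 5: 9, 11, 13, 21, 29 → 5
r = 10: 11, 13, 21, 29 → 4
r = 12: 13, 21, 29 → 3
r = 24: 29 → 1
Cross-inversions: 5 + 4 + 3 + 1 = 13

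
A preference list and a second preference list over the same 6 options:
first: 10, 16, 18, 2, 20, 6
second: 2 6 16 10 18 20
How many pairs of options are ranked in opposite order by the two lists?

8 pairs

Assign each item its position (1..6) in the first ordering, then rewrite the second ordering as that position sequence:
positions: 10→1, 16→2, 18→3, 2→4, 20→5, 6→6
second ordering as positions: [4, 6, 2, 1, 3, 5]
Discordant pairs = inversions in this position sequence.
4: 2, 1, 3 → 3
6: 2, 1, 3, 5 → 4
2: 1 → 1
1: 0
3: 0
5: 0
Total: 3 + 4 + 1 + 0 + 0 + 0 = 8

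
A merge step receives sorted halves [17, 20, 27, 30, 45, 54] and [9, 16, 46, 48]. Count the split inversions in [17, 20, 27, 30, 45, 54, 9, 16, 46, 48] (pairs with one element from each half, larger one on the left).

14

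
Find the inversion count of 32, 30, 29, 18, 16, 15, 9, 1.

Inversions: 28

Sweep left to right; for each value list the smaller values that follow it:
32: 7
30: 6
29: 5
18: 4
16: 3
15: 2
9: 1
1: 0
Sum: 7 + 6 + 5 + 4 + 3 + 2 + 1 + 0 = 28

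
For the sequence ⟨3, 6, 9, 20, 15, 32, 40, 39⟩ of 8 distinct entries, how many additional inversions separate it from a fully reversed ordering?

26 inversions short

Maximum inversions for 8 distinct elements is C(8, 2) = 8·7/2 = 28.
Current inversions — for each element, count later smaller elements:
3: 0
6: 0
9: 0
20: 1
15: 0
32: 0
40: 1
39: 0
Current total: 0 + 0 + 0 + 1 + 0 + 0 + 1 + 0 = 2
Shortfall: 28 − 2 = 26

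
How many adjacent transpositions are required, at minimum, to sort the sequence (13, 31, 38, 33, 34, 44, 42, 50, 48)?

4 adjacent swaps

The minimum number of adjacent swaps to sort an array equals its inversion count, since every such swap removes exactly one inversion.
Count inversions — for each element, later elements that are smaller:
13: none → 0
31: none → 0
38: 33, 34 → 2
33: none → 0
34: none → 0
44: 42 → 1
42: none → 0
50: 48 → 1
48: none → 0
Total inversions: 0 + 0 + 2 + 0 + 0 + 1 + 0 + 1 + 0 = 4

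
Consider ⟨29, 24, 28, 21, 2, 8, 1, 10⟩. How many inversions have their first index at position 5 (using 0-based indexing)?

The element at index 5 is 8.
Elements after it: 1, 10
Those smaller than 8: 1

1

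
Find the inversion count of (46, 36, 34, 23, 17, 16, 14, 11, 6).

Sweep left to right; for each value list the smaller values that follow it:
46: 8
36: 7
34: 6
23: 5
17: 4
16: 3
14: 2
11: 1
6: 0
Sum: 8 + 7 + 6 + 5 + 4 + 3 + 2 + 1 + 0 = 36

Inversions: 36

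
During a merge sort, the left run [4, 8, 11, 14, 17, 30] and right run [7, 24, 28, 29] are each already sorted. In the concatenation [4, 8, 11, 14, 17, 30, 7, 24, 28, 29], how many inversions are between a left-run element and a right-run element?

8

Take each right-half value and tally the left-half values above it:
r = 7: 8, 11, 14, 17, 30 → 5
r = 24: 30 → 1
r = 28: 30 → 1
r = 29: 30 → 1
Cross-inversions: 5 + 1 + 1 + 1 = 8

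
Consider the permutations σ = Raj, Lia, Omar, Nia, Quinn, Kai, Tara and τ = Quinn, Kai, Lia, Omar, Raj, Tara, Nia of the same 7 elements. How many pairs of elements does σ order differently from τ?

11 discordant pairs

Assign each item its position (1..7) in the first ordering, then rewrite the second ordering as that position sequence:
positions: Raj→1, Lia→2, Omar→3, Nia→4, Quinn→5, Kai→6, Tara→7
second ordering as positions: [5, 6, 2, 3, 1, 7, 4]
Discordant pairs = inversions in this position sequence.
5: 2, 3, 1, 4 → 4
6: 2, 3, 1, 4 → 4
2: 1 → 1
3: 1 → 1
1: 0
7: 4 → 1
4: 0
Total: 4 + 4 + 1 + 1 + 0 + 1 + 0 = 11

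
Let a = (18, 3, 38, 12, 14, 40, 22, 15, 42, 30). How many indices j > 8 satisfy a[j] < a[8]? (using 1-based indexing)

The element at index 8 is 15.
Elements after it: 42, 30
None of them are smaller than 15.

0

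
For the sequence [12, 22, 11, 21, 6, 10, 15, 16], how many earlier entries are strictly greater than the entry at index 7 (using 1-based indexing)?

2

The element at index 7 is 15.
Elements before it: 12, 22, 11, 21, 6, 10
Those larger than 15: 22, 21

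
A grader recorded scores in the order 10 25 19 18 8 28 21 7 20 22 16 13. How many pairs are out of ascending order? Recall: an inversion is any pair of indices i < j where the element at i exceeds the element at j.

36 out-of-order pairs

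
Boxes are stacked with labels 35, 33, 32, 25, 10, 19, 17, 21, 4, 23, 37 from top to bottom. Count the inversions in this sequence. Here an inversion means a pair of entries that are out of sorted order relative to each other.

Sweep left to right; for each value list the smaller values that follow it:
35 → 33, 32, 25, 10, 19, 17, 21, 4, 23 → 9
33 → 32, 25, 10, 19, 17, 21, 4, 23 → 8
32 → 25, 10, 19, 17, 21, 4, 23 → 7
25 → 10, 19, 17, 21, 4, 23 → 6
10 → 4 → 1
19 → 17, 4 → 2
17 → 4 → 1
21 → 4 → 1
4 → none → 0
23 → none → 0
37 → none → 0
Sum: 9 + 8 + 7 + 6 + 1 + 2 + 1 + 1 + 0 + 0 + 0 = 35

35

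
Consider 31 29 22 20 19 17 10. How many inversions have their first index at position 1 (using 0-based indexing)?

5

The element at index 1 is 29.
Elements after it: 22, 20, 19, 17, 10
Those smaller than 29: 22, 20, 19, 17, 10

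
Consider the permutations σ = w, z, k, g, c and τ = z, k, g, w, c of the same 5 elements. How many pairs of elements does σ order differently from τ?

Assign each item its position (1..5) in the first ordering, then rewrite the second ordering as that position sequence:
positions: w→1, z→2, k→3, g→4, c→5
second ordering as positions: [2, 3, 4, 1, 5]
Discordant pairs = inversions in this position sequence.
2: 1 → 1
3: 1 → 1
4: 1 → 1
1: 0
5: 0
Total: 1 + 1 + 1 + 0 + 0 = 3

3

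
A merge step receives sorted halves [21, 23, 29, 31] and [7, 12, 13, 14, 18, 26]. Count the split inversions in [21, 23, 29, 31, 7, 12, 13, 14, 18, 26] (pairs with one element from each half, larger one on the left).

22

Count, for every r in R, how many entries of L exceed r:
r = 7: 21, 23, 29, 31 → 4
r = 12: 21, 23, 29, 31 → 4
r = 13: 21, 23, 29, 31 → 4
r = 14: 21, 23, 29, 31 → 4
r = 18: 21, 23, 29, 31 → 4
r = 26: 29, 31 → 2
Cross-inversions: 4 + 4 + 4 + 4 + 4 + 2 = 22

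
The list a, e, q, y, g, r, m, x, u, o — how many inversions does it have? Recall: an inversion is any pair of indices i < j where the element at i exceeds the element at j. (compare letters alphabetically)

14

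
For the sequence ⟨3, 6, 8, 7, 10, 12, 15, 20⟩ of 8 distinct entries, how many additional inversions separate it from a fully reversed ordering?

27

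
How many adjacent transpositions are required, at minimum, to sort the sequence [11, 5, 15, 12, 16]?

There are 2 adjacent swaps.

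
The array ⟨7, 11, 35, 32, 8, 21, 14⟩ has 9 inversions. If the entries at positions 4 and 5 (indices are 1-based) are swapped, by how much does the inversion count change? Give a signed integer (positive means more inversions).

-1

Positions 4 and 5 hold 32 and 8; after swapping, the array is [7, 11, 35, 8, 32, 21, 14].
Count, for each position, how many later elements it exceeds:
7 → none → 0
11 → 8 → 1
35 → 8, 32, 21, 14 → 4
8 → none → 0
32 → 21, 14 → 2
21 → 14 → 1
14 → none → 0
Sum: 0 + 1 + 4 + 0 + 2 + 1 + 0 = 8
Change: 8 − 9 = -1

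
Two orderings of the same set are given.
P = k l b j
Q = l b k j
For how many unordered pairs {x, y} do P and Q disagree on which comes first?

2 disagreeing pairs

Assign each item its position (1..4) in the first ordering, then rewrite the second ordering as that position sequence:
positions: k→1, l→2, b→3, j→4
second ordering as positions: [2, 3, 1, 4]
Discordant pairs = inversions in this position sequence.
2: 1 → 1
3: 1 → 1
1: 0
4: 0
Total: 1 + 1 + 0 + 0 = 2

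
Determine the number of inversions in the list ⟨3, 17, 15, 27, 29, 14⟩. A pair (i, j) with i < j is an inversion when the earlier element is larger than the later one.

5

Count, for each position, how many later elements it exceeds:
3 → none → 0
17 → 15, 14 → 2
15 → 14 → 1
27 → 14 → 1
29 → 14 → 1
14 → none → 0
Sum: 0 + 2 + 1 + 1 + 1 + 0 = 5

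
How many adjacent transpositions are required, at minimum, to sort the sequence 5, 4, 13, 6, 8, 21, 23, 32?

3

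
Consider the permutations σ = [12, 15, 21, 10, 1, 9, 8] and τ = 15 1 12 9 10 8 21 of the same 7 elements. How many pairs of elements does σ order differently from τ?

8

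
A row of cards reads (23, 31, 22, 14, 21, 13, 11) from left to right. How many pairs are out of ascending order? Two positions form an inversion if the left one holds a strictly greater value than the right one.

19

Element-by-element contributions:
23 → 22, 14, 21, 13, 11 → 5
31 → 22, 14, 21, 13, 11 → 5
22 → 14, 21, 13, 11 → 4
14 → 13, 11 → 2
21 → 13, 11 → 2
13 → 11 → 1
11 → none → 0
Sum: 5 + 5 + 4 + 2 + 2 + 1 + 0 = 19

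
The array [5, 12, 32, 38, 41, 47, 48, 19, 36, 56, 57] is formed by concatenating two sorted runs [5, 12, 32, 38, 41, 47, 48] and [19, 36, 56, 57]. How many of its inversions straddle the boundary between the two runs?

9 split inversions

Take each right-half value and tally the left-half values above it:
r = 19: 32, 38, 41, 47, 48 → 5
r = 36: 38, 41, 47, 48 → 4
r = 56: none → 0
r = 57: none → 0
Cross-inversions: 5 + 4 + 0 + 0 = 9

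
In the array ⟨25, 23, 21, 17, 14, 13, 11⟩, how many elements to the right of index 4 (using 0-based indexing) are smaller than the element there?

2 such elements

The element at index 4 is 14.
Elements after it: 13, 11
Those smaller than 14: 13, 11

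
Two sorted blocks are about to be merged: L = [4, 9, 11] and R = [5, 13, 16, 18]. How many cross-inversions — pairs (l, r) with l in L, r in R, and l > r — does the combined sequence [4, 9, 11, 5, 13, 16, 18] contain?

2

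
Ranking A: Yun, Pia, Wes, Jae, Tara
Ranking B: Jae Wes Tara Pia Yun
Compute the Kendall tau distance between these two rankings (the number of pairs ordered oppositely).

8

Assign each item its position (1..5) in the first ordering, then rewrite the second ordering as that position sequence:
positions: Yun→1, Pia→2, Wes→3, Jae→4, Tara→5
second ordering as positions: [4, 3, 5, 2, 1]
Discordant pairs = inversions in this position sequence.
4: 3, 2, 1 → 3
3: 2, 1 → 2
5: 2, 1 → 2
2: 1 → 1
1: 0
Total: 3 + 2 + 2 + 1 + 0 = 8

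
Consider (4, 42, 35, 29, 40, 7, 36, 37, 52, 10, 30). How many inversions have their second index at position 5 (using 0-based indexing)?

4 such elements

The element at index 5 is 7.
Elements before it: 4, 42, 35, 29, 40
Those larger than 7: 42, 35, 29, 40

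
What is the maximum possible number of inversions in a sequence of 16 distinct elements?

The maximum occurs when the array is in strictly decreasing order: every one of the C(16, 2) pairs is inverted.
C(16, 2) = 16·15/2 = 120

120 inversions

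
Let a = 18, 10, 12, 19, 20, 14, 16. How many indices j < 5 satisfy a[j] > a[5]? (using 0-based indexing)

The element at index 5 is 14.
Elements before it: 18, 10, 12, 19, 20
Those larger than 14: 18, 19, 20

3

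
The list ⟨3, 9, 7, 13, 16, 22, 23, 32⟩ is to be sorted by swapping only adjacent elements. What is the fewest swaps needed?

1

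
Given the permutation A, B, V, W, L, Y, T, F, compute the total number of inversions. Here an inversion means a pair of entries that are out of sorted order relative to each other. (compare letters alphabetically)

Inversions: 10

Count, for each position, how many later elements it exceeds:
A → none → 0
B → none → 0
V → L, T, F → 3
W → L, T, F → 3
L → F → 1
Y → T, F → 2
T → F → 1
F → none → 0
Sum: 0 + 0 + 3 + 3 + 1 + 2 + 1 + 0 = 10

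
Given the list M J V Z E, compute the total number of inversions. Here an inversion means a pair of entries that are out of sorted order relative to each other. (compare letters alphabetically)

Inversion pairs (indices are 0-based):
(0,1): M > J
(0,4): M > E
(1,4): J > E
(2,4): V > E
(3,4): Z > E
That's 5 pairs.

5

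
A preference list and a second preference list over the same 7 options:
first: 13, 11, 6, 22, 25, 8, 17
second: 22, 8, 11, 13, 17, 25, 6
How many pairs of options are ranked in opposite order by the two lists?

Assign each item its position (1..7) in the first ordering, then rewrite the second ordering as that position sequence:
positions: 13→1, 11→2, 6→3, 22→4, 25→5, 8→6, 17→7
second ordering as positions: [4, 6, 2, 1, 7, 5, 3]
Discordant pairs = inversions in this position sequence.
4: 2, 1, 3 → 3
6: 2, 1, 5, 3 → 4
2: 1 → 1
1: 0
7: 5, 3 → 2
5: 3 → 1
3: 0
Total: 3 + 4 + 1 + 0 + 2 + 1 + 0 = 11

11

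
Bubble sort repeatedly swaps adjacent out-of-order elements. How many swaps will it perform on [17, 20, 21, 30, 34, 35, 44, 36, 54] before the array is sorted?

Minimum adjacent swaps = number of inversions (each swap of adjacent out-of-order elements removes one inversion and no swap can remove more).
Count inversions — for each element, later elements that are smaller:
17: none → 0
20: none → 0
21: none → 0
30: none → 0
34: none → 0
35: none → 0
44: 36 → 1
36: none → 0
54: none → 0
Total inversions: 0 + 0 + 0 + 0 + 0 + 0 + 1 + 0 + 0 = 1

1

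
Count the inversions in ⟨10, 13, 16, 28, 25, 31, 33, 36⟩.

1 out-of-order pair

Element-by-element contributions:
10: 0
13: 0
16: 0
28: 1
25: 0
31: 0
33: 0
36: 0
Sum: 0 + 0 + 0 + 1 + 0 + 0 + 0 + 0 = 1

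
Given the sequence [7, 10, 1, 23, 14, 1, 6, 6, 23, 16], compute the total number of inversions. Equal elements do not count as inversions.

Element-by-element contributions:
7 → 1, 1, 6, 6 → 4
10 → 1, 1, 6, 6 → 4
1 → none → 0
23 → 14, 1, 6, 6, 16 → 5
14 → 1, 6, 6 → 3
1 → none → 0
6 → none → 0
6 → none → 0
23 → 16 → 1
16 → none → 0
Sum: 4 + 4 + 0 + 5 + 3 + 0 + 0 + 0 + 1 + 0 = 17

There are 17 inversions.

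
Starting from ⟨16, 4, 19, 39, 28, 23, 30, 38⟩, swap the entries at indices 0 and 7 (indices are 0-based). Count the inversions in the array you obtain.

15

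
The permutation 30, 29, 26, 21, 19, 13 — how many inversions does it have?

15

Sweep left to right; for each value list the smaller values that follow it:
30 → 29, 26, 21, 19, 13 → 5
29 → 26, 21, 19, 13 → 4
26 → 21, 19, 13 → 3
21 → 19, 13 → 2
19 → 13 → 1
13 → none → 0
Sum: 5 + 4 + 3 + 2 + 1 + 0 = 15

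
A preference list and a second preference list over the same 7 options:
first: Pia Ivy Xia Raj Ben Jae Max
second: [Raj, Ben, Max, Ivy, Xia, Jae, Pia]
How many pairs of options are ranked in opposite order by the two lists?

Assign each item its position (1..7) in the first ordering, then rewrite the second ordering as that position sequence:
positions: Pia→1, Ivy→2, Xia→3, Raj→4, Ben→5, Jae→6, Max→7
second ordering as positions: [4, 5, 7, 2, 3, 6, 1]
Discordant pairs = inversions in this position sequence.
4: 2, 3, 1 → 3
5: 2, 3, 1 → 3
7: 2, 3, 6, 1 → 4
2: 1 → 1
3: 1 → 1
6: 1 → 1
1: 0
Total: 3 + 3 + 4 + 1 + 1 + 1 + 0 = 13

13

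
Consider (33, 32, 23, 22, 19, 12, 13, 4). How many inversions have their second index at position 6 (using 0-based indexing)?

5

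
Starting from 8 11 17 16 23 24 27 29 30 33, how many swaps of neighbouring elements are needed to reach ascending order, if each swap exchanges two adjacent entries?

There is 1 swap.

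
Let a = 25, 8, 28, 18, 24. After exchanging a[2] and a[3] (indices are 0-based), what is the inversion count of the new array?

Positions 2 and 3 hold 28 and 18; after swapping, the array is [25, 8, 18, 28, 24].
Count, for each position, how many later elements it exceeds:
25: 3
8: 0
18: 0
28: 1
24: 0
Sum: 3 + 0 + 0 + 1 + 0 = 4

4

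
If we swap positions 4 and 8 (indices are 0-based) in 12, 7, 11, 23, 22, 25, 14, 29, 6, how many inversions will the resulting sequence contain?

11 inversions

Positions 4 and 8 hold 22 and 6; after swapping, the array is [12, 7, 11, 23, 6, 25, 14, 29, 22].
Count, for each position, how many later elements it exceeds:
12 → 7, 11, 6 → 3
7 → 6 → 1
11 → 6 → 1
23 → 6, 14, 22 → 3
6 → none → 0
25 → 14, 22 → 2
14 → none → 0
29 → 22 → 1
22 → none → 0
Sum: 3 + 1 + 1 + 3 + 0 + 2 + 0 + 1 + 0 = 11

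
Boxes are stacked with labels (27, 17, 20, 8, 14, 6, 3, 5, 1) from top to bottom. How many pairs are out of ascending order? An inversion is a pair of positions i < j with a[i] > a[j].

33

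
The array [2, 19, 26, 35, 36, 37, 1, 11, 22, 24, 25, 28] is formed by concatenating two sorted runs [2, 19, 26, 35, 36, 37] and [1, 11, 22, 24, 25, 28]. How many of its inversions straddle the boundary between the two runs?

There are 26 cross-inversions.

Take each right-half value and tally the left-half values above it:
r = 1: 2, 19, 26, 35, 36, 37 → 6
r = 11: 19, 26, 35, 36, 37 → 5
r = 22: 26, 35, 36, 37 → 4
r = 24: 26, 35, 36, 37 → 4
r = 25: 26, 35, 36, 37 → 4
r = 28: 35, 36, 37 → 3
Cross-inversions: 6 + 5 + 4 + 4 + 4 + 3 = 26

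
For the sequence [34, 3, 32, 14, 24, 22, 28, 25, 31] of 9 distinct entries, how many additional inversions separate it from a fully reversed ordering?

20

Maximum inversions for 9 distinct elements is C(9, 2) = 9·8/2 = 36.
Current inversions — for each element, count later smaller elements:
34: 8
3: 0
32: 6
14: 0
24: 1
22: 0
28: 1
25: 0
31: 0
Current total: 8 + 0 + 6 + 0 + 1 + 0 + 1 + 0 + 0 = 16
Shortfall: 36 − 16 = 20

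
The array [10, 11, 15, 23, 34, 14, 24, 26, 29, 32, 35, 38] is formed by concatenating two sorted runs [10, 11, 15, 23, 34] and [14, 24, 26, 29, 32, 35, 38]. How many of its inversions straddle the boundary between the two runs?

7 cross-inversions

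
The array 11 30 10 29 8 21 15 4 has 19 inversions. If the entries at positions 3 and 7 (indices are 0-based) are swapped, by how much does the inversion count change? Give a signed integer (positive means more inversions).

Positions 3 and 7 hold 29 and 4; after swapping, the array is [11, 30, 10, 4, 8, 21, 15, 29].
Count, for each position, how many later elements it exceeds:
11 → 10, 4, 8 → 3
30 → 10, 4, 8, 21, 15, 29 → 6
10 → 4, 8 → 2
4 → none → 0
8 → none → 0
21 → 15 → 1
15 → none → 0
29 → none → 0
Sum: 3 + 6 + 2 + 0 + 0 + 1 + 0 + 0 = 12
Change: 12 − 19 = -7

-7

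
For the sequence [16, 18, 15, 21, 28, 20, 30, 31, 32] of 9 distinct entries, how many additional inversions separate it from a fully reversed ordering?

32

Maximum inversions for 9 distinct elements is C(9, 2) = 9·8/2 = 36.
Current inversions — for each element, count later smaller elements:
16: 1
18: 1
15: 0
21: 1
28: 1
20: 0
30: 0
31: 0
32: 0
Current total: 1 + 1 + 0 + 1 + 1 + 0 + 0 + 0 + 0 = 4
Shortfall: 36 − 4 = 32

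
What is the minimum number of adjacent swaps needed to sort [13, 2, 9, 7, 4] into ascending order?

7

Each adjacent swap fixes exactly one inversion, so the minimum swap count equals the number of inversions.
Count inversions — for each element, later elements that are smaller:
13: 2, 9, 7, 4 → 4
2: none → 0
9: 7, 4 → 2
7: 4 → 1
4: none → 0
Total inversions: 4 + 0 + 2 + 1 + 0 = 7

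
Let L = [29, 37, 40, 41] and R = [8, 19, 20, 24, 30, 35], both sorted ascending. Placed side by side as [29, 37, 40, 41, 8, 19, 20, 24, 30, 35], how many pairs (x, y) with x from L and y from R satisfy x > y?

For each element r of the right run, count left-run elements greater than r:
r = 8: 29, 37, 40, 41 → 4
r = 19: 29, 37, 40, 41 → 4
r = 20: 29, 37, 40, 41 → 4
r = 24: 29, 37, 40, 41 → 4
r = 30: 37, 40, 41 → 3
r = 35: 37, 40, 41 → 3
Cross-inversions: 4 + 4 + 4 + 4 + 3 + 3 = 22

Split inversions: 22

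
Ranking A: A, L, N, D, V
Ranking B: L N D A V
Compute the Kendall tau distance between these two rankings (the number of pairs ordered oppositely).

Assign each item its position (1..5) in the first ordering, then rewrite the second ordering as that position sequence:
positions: A→1, L→2, N→3, D→4, V→5
second ordering as positions: [2, 3, 4, 1, 5]
Discordant pairs = inversions in this position sequence.
2: 1 → 1
3: 1 → 1
4: 1 → 1
1: 0
5: 0
Total: 1 + 1 + 1 + 0 + 0 = 3

3 discordant pairs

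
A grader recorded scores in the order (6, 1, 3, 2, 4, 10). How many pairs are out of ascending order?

5 inversions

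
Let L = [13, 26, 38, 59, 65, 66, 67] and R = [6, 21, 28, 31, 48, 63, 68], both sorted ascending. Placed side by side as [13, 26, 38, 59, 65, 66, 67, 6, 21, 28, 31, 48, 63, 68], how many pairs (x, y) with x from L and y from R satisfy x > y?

Count, for every r in R, how many entries of L exceed r:
r = 6: 13, 26, 38, 59, 65, 66, 67 → 7
r = 21: 26, 38, 59, 65, 66, 67 → 6
r = 28: 38, 59, 65, 66, 67 → 5
r = 31: 38, 59, 65, 66, 67 → 5
r = 48: 59, 65, 66, 67 → 4
r = 63: 65, 66, 67 → 3
r = 68: none → 0
Cross-inversions: 7 + 6 + 5 + 5 + 4 + 3 + 0 = 30

30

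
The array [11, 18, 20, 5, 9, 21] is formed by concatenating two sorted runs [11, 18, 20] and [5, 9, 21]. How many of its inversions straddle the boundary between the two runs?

6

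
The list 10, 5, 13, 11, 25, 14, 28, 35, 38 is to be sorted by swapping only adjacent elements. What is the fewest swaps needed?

The minimum number of adjacent swaps to sort an array equals its inversion count, since every such swap removes exactly one inversion.
Count inversions — for each element, later elements that are smaller:
10: 5 → 1
5: none → 0
13: 11 → 1
11: none → 0
25: 14 → 1
14: none → 0
28: none → 0
35: none → 0
38: none → 0
Total inversions: 1 + 0 + 1 + 0 + 1 + 0 + 0 + 0 + 0 = 3

3 adjacent swaps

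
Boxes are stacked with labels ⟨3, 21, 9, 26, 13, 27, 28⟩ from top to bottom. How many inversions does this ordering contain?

3 inversions

For each element, count later entries that are smaller:
3 → none → 0
21 → 9, 13 → 2
9 → none → 0
26 → 13 → 1
13 → none → 0
27 → none → 0
28 → none → 0
Sum: 0 + 2 + 0 + 1 + 0 + 0 + 0 = 3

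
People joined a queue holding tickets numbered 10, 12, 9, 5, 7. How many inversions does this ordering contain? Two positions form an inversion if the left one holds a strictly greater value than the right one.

Sweep left to right; for each value list the smaller values that follow it:
10 → 9, 5, 7 → 3
12 → 9, 5, 7 → 3
9 → 5, 7 → 2
5 → none → 0
7 → none → 0
Sum: 3 + 3 + 2 + 0 + 0 = 8

There are 8 inversions.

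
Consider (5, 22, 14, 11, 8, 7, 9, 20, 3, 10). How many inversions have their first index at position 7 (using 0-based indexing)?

2

The element at index 7 is 20.
Elements after it: 3, 10
Those smaller than 20: 3, 10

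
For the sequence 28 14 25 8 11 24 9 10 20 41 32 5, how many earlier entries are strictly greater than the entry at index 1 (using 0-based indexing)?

The element at index 1 is 14.
Elements before it: 28
Those larger than 14: 28

1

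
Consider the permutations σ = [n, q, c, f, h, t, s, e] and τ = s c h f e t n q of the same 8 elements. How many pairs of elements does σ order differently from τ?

Assign each item its position (1..8) in the first ordering, then rewrite the second ordering as that position sequence:
positions: n→1, q→2, c→3, f→4, h→5, t→6, s→7, e→8
second ordering as positions: [7, 3, 5, 4, 8, 6, 1, 2]
Discordant pairs = inversions in this position sequence.
7: 3, 5, 4, 6, 1, 2 → 6
3: 1, 2 → 2
5: 4, 1, 2 → 3
4: 1, 2 → 2
8: 6, 1, 2 → 3
6: 1, 2 → 2
1: 0
2: 0
Total: 6 + 2 + 3 + 2 + 3 + 2 + 0 + 0 = 18

18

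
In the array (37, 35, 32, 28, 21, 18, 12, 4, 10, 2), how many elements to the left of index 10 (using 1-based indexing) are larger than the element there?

9 such elements

The element at index 10 is 2.
Elements before it: 37, 35, 32, 28, 21, 18, 12, 4, 10
Those larger than 2: 37, 35, 32, 28, 21, 18, 12, 4, 10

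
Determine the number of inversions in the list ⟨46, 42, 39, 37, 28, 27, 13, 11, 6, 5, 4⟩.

For each element, count later entries that are smaller:
46 → 42, 39, 37, 28, 27, 13, 11, 6, 5, 4 → 10
42 → 39, 37, 28, 27, 13, 11, 6, 5, 4 → 9
39 → 37, 28, 27, 13, 11, 6, 5, 4 → 8
37 → 28, 27, 13, 11, 6, 5, 4 → 7
28 → 27, 13, 11, 6, 5, 4 → 6
27 → 13, 11, 6, 5, 4 → 5
13 → 11, 6, 5, 4 → 4
11 → 6, 5, 4 → 3
6 → 5, 4 → 2
5 → 4 → 1
4 → none → 0
Sum: 10 + 9 + 8 + 7 + 6 + 5 + 4 + 3 + 2 + 1 + 0 = 55

Inversions: 55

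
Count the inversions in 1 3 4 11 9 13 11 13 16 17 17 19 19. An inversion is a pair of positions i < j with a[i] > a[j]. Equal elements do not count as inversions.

2

Element-by-element contributions:
1 → none → 0
3 → none → 0
4 → none → 0
11 → 9 → 1
9 → none → 0
13 → 11 → 1
11 → none → 0
13 → none → 0
16 → none → 0
17 → none → 0
17 → none → 0
19 → none → 0
19 → none → 0
Sum: 0 + 0 + 0 + 1 + 0 + 1 + 0 + 0 + 0 + 0 + 0 + 0 + 0 = 2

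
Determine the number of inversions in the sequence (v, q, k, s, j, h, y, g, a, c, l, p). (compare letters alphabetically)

There are 44 out-of-order pairs.

For each element, count later entries that are smaller:
v → q, k, s, j, h, g, a, c, l, p → 10
q → k, j, h, g, a, c, l, p → 8
k → j, h, g, a, c → 5
s → j, h, g, a, c, l, p → 7
j → h, g, a, c → 4
h → g, a, c → 3
y → g, a, c, l, p → 5
g → a, c → 2
a → none → 0
c → none → 0
l → none → 0
p → none → 0
Sum: 10 + 8 + 5 + 7 + 4 + 3 + 5 + 2 + 0 + 0 + 0 + 0 = 44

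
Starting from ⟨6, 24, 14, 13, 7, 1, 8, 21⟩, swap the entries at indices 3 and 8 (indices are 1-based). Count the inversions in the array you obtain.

16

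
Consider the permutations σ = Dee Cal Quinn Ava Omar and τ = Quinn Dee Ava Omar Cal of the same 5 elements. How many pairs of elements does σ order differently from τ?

4 discordant pairs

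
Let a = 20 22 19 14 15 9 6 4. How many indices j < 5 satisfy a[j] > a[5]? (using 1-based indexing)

3 such elements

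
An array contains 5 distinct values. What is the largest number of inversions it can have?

10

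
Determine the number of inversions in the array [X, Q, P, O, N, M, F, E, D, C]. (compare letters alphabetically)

For each element, count later entries that are smaller:
X → Q, P, O, N, M, F, E, D, C → 9
Q → P, O, N, M, F, E, D, C → 8
P → O, N, M, F, E, D, C → 7
O → N, M, F, E, D, C → 6
N → M, F, E, D, C → 5
M → F, E, D, C → 4
F → E, D, C → 3
E → D, C → 2
D → C → 1
C → none → 0
Sum: 9 + 8 + 7 + 6 + 5 + 4 + 3 + 2 + 1 + 0 = 45

45 out-of-order pairs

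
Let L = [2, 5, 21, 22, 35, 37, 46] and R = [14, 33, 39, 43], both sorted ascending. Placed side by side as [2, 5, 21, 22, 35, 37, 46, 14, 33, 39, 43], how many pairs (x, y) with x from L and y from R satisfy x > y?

10

Count, for every r in R, how many entries of L exceed r:
r = 14: 21, 22, 35, 37, 46 → 5
r = 33: 35, 37, 46 → 3
r = 39: 46 → 1
r = 43: 46 → 1
Cross-inversions: 5 + 3 + 1 + 1 = 10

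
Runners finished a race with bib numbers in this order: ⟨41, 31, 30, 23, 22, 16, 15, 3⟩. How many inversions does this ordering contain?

Element-by-element contributions:
41: 7
31: 6
30: 5
23: 4
22: 3
16: 2
15: 1
3: 0
Sum: 7 + 6 + 5 + 4 + 3 + 2 + 1 + 0 = 28

28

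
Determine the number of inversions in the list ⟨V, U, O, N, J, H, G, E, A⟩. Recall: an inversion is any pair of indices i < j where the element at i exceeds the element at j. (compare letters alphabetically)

36 inversions

For each element, count later entries that are smaller:
V: 8
U: 7
O: 6
N: 5
J: 4
H: 3
G: 2
E: 1
A: 0
Sum: 8 + 7 + 6 + 5 + 4 + 3 + 2 + 1 + 0 = 36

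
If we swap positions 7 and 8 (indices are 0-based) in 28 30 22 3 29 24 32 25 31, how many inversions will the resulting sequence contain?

15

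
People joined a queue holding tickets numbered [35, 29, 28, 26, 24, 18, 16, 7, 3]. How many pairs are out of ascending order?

Out-of-order pairs: 36

Sweep left to right; for each value list the smaller values that follow it:
35: 8
29: 7
28: 6
26: 5
24: 4
18: 3
16: 2
7: 1
3: 0
Sum: 8 + 7 + 6 + 5 + 4 + 3 + 2 + 1 + 0 = 36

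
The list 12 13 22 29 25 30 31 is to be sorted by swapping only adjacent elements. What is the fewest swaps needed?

Minimum adjacent swaps = number of inversions (each swap of adjacent out-of-order elements removes one inversion and no swap can remove more).
Count inversions — for each element, later elements that are smaller:
12: none → 0
13: none → 0
22: none → 0
29: 25 → 1
25: none → 0
30: none → 0
31: none → 0
Total inversions: 0 + 0 + 0 + 1 + 0 + 0 + 0 = 1

1 adjacent swap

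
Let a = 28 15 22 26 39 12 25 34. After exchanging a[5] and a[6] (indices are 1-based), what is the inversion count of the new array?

Inversions: 11

Positions 5 and 6 hold 39 and 12; after swapping, the array is [28, 15, 22, 26, 12, 39, 25, 34].
Count, for each position, how many later elements it exceeds:
28: 5
15: 1
22: 1
26: 2
12: 0
39: 2
25: 0
34: 0
Sum: 5 + 1 + 1 + 2 + 0 + 2 + 0 + 0 = 11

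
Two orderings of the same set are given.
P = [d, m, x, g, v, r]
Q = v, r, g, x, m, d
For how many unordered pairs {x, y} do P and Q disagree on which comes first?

Assign each item its position (1..6) in the first ordering, then rewrite the second ordering as that position sequence:
positions: d→1, m→2, x→3, g→4, v→5, r→6
second ordering as positions: [5, 6, 4, 3, 2, 1]
Discordant pairs = inversions in this position sequence.
5: 4, 3, 2, 1 → 4
6: 4, 3, 2, 1 → 4
4: 3, 2, 1 → 3
3: 2, 1 → 2
2: 1 → 1
1: 0
Total: 4 + 4 + 3 + 2 + 1 + 0 = 14

14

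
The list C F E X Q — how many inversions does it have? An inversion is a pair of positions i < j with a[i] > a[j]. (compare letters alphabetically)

Out-of-order index pairs (1-indexed):
(2,3): F > E
(4,5): X > Q
That's 2 pairs.

2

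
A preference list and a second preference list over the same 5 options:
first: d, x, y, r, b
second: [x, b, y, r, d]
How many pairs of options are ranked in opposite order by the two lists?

Assign each item its position (1..5) in the first ordering, then rewrite the second ordering as that position sequence:
positions: d→1, x→2, y→3, r→4, b→5
second ordering as positions: [2, 5, 3, 4, 1]
Discordant pairs = inversions in this position sequence.
2: 1 → 1
5: 3, 4, 1 → 3
3: 1 → 1
4: 1 → 1
1: 0
Total: 1 + 3 + 1 + 1 + 0 = 6

6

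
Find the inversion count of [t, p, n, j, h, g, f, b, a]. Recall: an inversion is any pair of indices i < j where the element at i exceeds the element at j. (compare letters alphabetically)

36

For each element, count later entries that are smaller:
t → p, n, j, h, g, f, b, a → 8
p → n, j, h, g, f, b, a → 7
n → j, h, g, f, b, a → 6
j → h, g, f, b, a → 5
h → g, f, b, a → 4
g → f, b, a → 3
f → b, a → 2
b → a → 1
a → none → 0
Sum: 8 + 7 + 6 + 5 + 4 + 3 + 2 + 1 + 0 = 36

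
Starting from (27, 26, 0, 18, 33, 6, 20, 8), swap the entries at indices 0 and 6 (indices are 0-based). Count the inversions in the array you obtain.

Positions 0 and 6 hold 27 and 20; after swapping, the array is [20, 26, 0, 18, 33, 6, 27, 8].
For each element, count later entries that are smaller:
20 → 0, 18, 6, 8 → 4
26 → 0, 18, 6, 8 → 4
0 → none → 0
18 → 6, 8 → 2
33 → 6, 27, 8 → 3
6 → none → 0
27 → 8 → 1
8 → none → 0
Sum: 4 + 4 + 0 + 2 + 3 + 0 + 1 + 0 = 14

14 inversions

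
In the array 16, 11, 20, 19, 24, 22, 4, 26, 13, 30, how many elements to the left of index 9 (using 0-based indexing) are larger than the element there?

The element at index 9 is 30.
Elements before it: 16, 11, 20, 19, 24, 22, 4, 26, 13
None of them are larger than 30.

0 such elements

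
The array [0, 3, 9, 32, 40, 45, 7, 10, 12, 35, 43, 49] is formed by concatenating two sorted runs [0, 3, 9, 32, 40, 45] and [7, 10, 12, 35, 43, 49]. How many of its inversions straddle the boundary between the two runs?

13 split inversions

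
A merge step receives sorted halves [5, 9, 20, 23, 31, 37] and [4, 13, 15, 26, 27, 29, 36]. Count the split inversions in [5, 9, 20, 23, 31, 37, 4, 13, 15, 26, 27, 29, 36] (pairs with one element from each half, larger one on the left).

21 split inversions

For each element r of the right run, count left-run elements greater than r:
r = 4: 5, 9, 20, 23, 31, 37 → 6
r = 13: 20, 23, 31, 37 → 4
r = 15: 20, 23, 31, 37 → 4
r = 26: 31, 37 → 2
r = 27: 31, 37 → 2
r = 29: 31, 37 → 2
r = 36: 37 → 1
Cross-inversions: 6 + 4 + 4 + 2 + 2 + 2 + 1 = 21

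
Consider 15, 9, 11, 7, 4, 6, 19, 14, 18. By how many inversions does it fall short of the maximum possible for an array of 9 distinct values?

20

Maximum inversions for 9 distinct elements is C(9, 2) = 9·8/2 = 36.
Current inversions — for each element, count later smaller elements:
15: 6
9: 3
11: 3
7: 2
4: 0
6: 0
19: 2
14: 0
18: 0
Current total: 6 + 3 + 3 + 2 + 0 + 0 + 2 + 0 + 0 = 16
Shortfall: 36 − 16 = 20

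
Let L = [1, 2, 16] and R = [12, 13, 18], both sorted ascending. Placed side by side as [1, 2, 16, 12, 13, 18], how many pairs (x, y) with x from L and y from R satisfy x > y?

Take each right-half value and tally the left-half values above it:
r = 12: 16 → 1
r = 13: 16 → 1
r = 18: none → 0
Cross-inversions: 1 + 1 + 0 = 2

2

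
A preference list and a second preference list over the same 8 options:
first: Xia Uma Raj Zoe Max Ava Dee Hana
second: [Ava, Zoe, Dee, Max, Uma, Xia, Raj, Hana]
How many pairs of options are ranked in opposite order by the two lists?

16 pairs

Assign each item its position (1..8) in the first ordering, then rewrite the second ordering as that position sequence:
positions: Xia→1, Uma→2, Raj→3, Zoe→4, Max→5, Ava→6, Dee→7, Hana→8
second ordering as positions: [6, 4, 7, 5, 2, 1, 3, 8]
Discordant pairs = inversions in this position sequence.
6: 4, 5, 2, 1, 3 → 5
4: 2, 1, 3 → 3
7: 5, 2, 1, 3 → 4
5: 2, 1, 3 → 3
2: 1 → 1
1: 0
3: 0
8: 0
Total: 5 + 3 + 4 + 3 + 1 + 0 + 0 + 0 = 16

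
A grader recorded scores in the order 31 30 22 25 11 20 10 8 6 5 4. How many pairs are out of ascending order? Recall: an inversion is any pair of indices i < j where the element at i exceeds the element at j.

Element-by-element contributions:
31: 10
30: 9
22: 7
25: 7
11: 5
20: 5
10: 4
8: 3
6: 2
5: 1
4: 0
Sum: 10 + 9 + 7 + 7 + 5 + 5 + 4 + 3 + 2 + 1 + 0 = 53

53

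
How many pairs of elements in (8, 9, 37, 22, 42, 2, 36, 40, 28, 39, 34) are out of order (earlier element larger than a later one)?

20

For each element, count later entries that are smaller:
8: 1
9: 1
37: 5
22: 1
42: 6
2: 0
36: 2
40: 3
28: 0
39: 1
34: 0
Sum: 1 + 1 + 5 + 1 + 6 + 0 + 2 + 3 + 0 + 1 + 0 = 20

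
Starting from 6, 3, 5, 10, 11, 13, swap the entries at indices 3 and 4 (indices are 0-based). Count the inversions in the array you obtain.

Positions 3 and 4 hold 10 and 11; after swapping, the array is [6, 3, 5, 11, 10, 13].
Element-by-element contributions:
6 → 3, 5 → 2
3 → none → 0
5 → none → 0
11 → 10 → 1
10 → none → 0
13 → none → 0
Sum: 2 + 0 + 0 + 1 + 0 + 0 = 3

3 inversions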